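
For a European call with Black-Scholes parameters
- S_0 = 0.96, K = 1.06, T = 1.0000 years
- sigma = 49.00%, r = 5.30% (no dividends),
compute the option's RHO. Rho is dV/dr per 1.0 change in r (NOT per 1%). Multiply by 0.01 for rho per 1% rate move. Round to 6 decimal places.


Answer: Rho = 0.369221

Derivation:
d1 = 0.1509369334; d2 = -0.3390630666
phi(d1) = 0.3944237216; exp(-qT) = 1.0000000000; exp(-rT) = 0.9483800125
N(d2) = 0.3672811103
Rho = K*T*exp(-rT)*N(d2) = 1.0600 * 1.0000 * 0.9483800125 * 0.3672811103 = 0.369221


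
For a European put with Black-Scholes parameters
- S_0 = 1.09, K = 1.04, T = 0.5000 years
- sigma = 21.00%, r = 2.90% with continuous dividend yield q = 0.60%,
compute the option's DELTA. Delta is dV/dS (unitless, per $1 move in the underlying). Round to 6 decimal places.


Answer: Delta = -0.318964

Derivation:
d1 = 0.4679160134; d2 = 0.3194235894
phi(d1) = 0.3575746130; exp(-qT) = 0.9970044955; exp(-rT) = 0.9856046187
N(-d1) = 0.3199223257
Delta = -exp(-qT) * N(-d1) = -0.9970044955 * 0.3199223257 = -0.318964


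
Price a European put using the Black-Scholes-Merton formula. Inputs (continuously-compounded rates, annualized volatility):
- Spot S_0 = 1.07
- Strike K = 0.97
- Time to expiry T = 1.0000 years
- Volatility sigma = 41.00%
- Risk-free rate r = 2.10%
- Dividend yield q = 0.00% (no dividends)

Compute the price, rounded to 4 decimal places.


d1 = (ln(S/K) + (r - q + 0.5*sigma^2) * T) / (sigma * sqrt(T)) = 0.49553136
d2 = d1 - sigma * sqrt(T) = 0.08553136
exp(-rT) = 0.97921896; exp(-qT) = 1.00000000
P = K * exp(-rT) * N(-d2) - S_0 * exp(-qT) * N(-d1)
N(-d1) = 0.31011255; N(-d2) = 0.46591948
P = 0.9700 * 0.97921896 * 0.46591948 - 1.0700 * 1.00000000 * 0.31011255 = 0.1107

Answer: Price = 0.1107


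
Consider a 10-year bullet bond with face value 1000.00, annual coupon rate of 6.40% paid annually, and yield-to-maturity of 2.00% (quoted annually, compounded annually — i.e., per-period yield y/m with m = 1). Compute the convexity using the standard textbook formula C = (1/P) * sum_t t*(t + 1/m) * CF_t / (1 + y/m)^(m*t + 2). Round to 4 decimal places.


Coupon per period c = face * coupon_rate / m = 64.000000
Periods per year m = 1; per-period yield y/m = 0.020000
Number of cashflows N = 10
Cashflows (t years, CF_t, discount factor 1/(1+y/m)^(m*t), PV):
  t = 1.0000: CF_t = 64.000000, DF = 0.980392, PV = 62.745098
  t = 2.0000: CF_t = 64.000000, DF = 0.961169, PV = 61.514802
  t = 3.0000: CF_t = 64.000000, DF = 0.942322, PV = 60.308629
  t = 4.0000: CF_t = 64.000000, DF = 0.923845, PV = 59.126107
  t = 5.0000: CF_t = 64.000000, DF = 0.905731, PV = 57.966772
  t = 6.0000: CF_t = 64.000000, DF = 0.887971, PV = 56.830168
  t = 7.0000: CF_t = 64.000000, DF = 0.870560, PV = 55.715851
  t = 8.0000: CF_t = 64.000000, DF = 0.853490, PV = 54.623384
  t = 9.0000: CF_t = 64.000000, DF = 0.836755, PV = 53.552337
  t = 10.0000: CF_t = 1064.000000, DF = 0.820348, PV = 872.850591
Price P = sum_t PV_t = 1395.233740
Convexity numerator sum_t t*(t + 1/m) * CF_t / (1+y/m)^(m*t + 2):
  t = 1.0000: term = 120.617259
  t = 2.0000: term = 354.756644
  t = 3.0000: term = 695.601262
  t = 4.0000: term = 1136.603369
  t = 5.0000: term = 1671.475543
  t = 6.0000: term = 2294.182118
  t = 7.0000: term = 2998.930873
  t = 8.0000: term = 3780.164966
  t = 9.0000: term = 4632.555105
  t = 10.0000: term = 92285.241270
Convexity = (1/P) * sum = 109970.128408 / 1395.233740 = 78.818427

Answer: Convexity = 78.8184


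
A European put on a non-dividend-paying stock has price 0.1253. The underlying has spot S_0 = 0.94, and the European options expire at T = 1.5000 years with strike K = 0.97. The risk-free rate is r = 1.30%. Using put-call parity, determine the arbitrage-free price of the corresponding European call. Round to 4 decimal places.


Put-call parity: C - P = S_0 * exp(-qT) - K * exp(-rT).
S_0 * exp(-qT) = 0.9400 * 1.00000000 = 0.94000000
K * exp(-rT) = 0.9700 * 0.98068890 = 0.95126823
C = P + S*exp(-qT) - K*exp(-rT)
C = 0.1253 + 0.94000000 - 0.95126823 = 0.1140

Answer: Call price = 0.1140


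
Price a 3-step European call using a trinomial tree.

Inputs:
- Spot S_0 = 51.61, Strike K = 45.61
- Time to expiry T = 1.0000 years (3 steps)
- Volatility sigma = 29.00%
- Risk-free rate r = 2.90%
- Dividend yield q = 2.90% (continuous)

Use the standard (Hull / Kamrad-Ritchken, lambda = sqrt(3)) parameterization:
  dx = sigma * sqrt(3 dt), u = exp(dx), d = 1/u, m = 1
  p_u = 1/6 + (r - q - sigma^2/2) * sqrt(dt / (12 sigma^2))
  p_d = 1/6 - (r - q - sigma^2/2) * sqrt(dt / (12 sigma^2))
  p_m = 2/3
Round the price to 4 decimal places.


dt = T/N = 0.333333; dx = sigma*sqrt(3*dt) = 0.290000
u = exp(dx) = 1.336427; d = 1/u = 0.748264
p_u = 0.142500, p_m = 0.666667, p_d = 0.190833
Discount per step: exp(-r*dt) = 0.990380
Stock lattice S(k, j) with j the centered position index:
  k=0: S(0,+0) = 51.6100
  k=1: S(1,-1) = 38.6179; S(1,+0) = 51.6100; S(1,+1) = 68.9730
  k=2: S(2,-2) = 28.8964; S(2,-1) = 38.6179; S(2,+0) = 51.6100; S(2,+1) = 68.9730; S(2,+2) = 92.1774
  k=3: S(3,-3) = 21.6221; S(3,-2) = 28.8964; S(3,-1) = 38.6179; S(3,+0) = 51.6100; S(3,+1) = 68.9730; S(3,+2) = 92.1774; S(3,+3) = 123.1885
Terminal payoffs V(N, j) = max(S_T - K, 0):
  V(3,-3) = 0.000000; V(3,-2) = 0.000000; V(3,-1) = 0.000000; V(3,+0) = 6.000000; V(3,+1) = 23.363023; V(3,+2) = 46.567443; V(3,+3) = 77.578469
Backward induction: V(k, j) = exp(-r*dt) * [p_u * V(k+1, j+1) + p_m * V(k+1, j) + p_d * V(k+1, j-1)]
  V(2,-2) = exp(-r*dt) * [p_u*0.000000 + p_m*0.000000 + p_d*0.000000] = 0.000000
  V(2,-1) = exp(-r*dt) * [p_u*6.000000 + p_m*0.000000 + p_d*0.000000] = 0.846775
  V(2,+0) = exp(-r*dt) * [p_u*23.363023 + p_m*6.000000 + p_d*0.000000] = 7.258723
  V(2,+1) = exp(-r*dt) * [p_u*46.567443 + p_m*23.363023 + p_d*6.000000] = 23.131520
  V(2,+2) = exp(-r*dt) * [p_u*77.578469 + p_m*46.567443 + p_d*23.363023] = 46.110442
  V(1,-1) = exp(-r*dt) * [p_u*7.258723 + p_m*0.846775 + p_d*0.000000] = 1.583503
  V(1,+0) = exp(-r*dt) * [p_u*23.131520 + p_m*7.258723 + p_d*0.846775] = 8.217165
  V(1,+1) = exp(-r*dt) * [p_u*46.110442 + p_m*23.131520 + p_d*7.258723] = 23.152069
  V(0,+0) = exp(-r*dt) * [p_u*23.152069 + p_m*8.217165 + p_d*1.583503] = 8.992120

Answer: Price = V(0,0) = 8.9921


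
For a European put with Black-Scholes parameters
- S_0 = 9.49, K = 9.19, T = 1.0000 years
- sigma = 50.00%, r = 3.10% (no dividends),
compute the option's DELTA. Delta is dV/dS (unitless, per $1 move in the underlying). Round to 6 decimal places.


d1 = 0.3762453525; d2 = -0.1237546475
phi(d1) = 0.3716811872; exp(-qT) = 1.0000000000; exp(-rT) = 0.9694755731
N(-d1) = 0.3533672509
Delta = -exp(-qT) * N(-d1) = -1.0000000000 * 0.3533672509 = -0.353367

Answer: Delta = -0.353367


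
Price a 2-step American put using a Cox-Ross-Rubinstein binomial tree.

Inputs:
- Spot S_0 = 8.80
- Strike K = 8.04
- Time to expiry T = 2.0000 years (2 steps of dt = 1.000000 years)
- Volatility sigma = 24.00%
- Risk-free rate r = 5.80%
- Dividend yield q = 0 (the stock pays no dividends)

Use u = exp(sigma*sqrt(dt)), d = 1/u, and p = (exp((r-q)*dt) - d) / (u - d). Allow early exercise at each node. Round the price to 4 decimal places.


dt = T/N = 1.000000
u = exp(sigma*sqrt(dt)) = 1.271249; d = 1/u = 0.786628
p = (exp((r-q)*dt) - d) / (u - d) = 0.563506
Discount per step: exp(-r*dt) = 0.943650
Stock lattice S(k, i) with i counting down-moves:
  k=0: S(0,0) = 8.8000
  k=1: S(1,0) = 11.1870; S(1,1) = 6.9223
  k=2: S(2,0) = 14.2215; S(2,1) = 8.8000; S(2,2) = 5.4453
Terminal payoffs V(N, i) = max(K - S_T, 0):
  V(2,0) = 0.000000; V(2,1) = 0.000000; V(2,2) = 2.594706
Backward induction: V(k, i) = exp(-r*dt) * [p * V(k+1, i) + (1-p) * V(k+1, i+1)]; then take max(V_cont, immediate exercise) for American.
  V(1,0) = exp(-r*dt) * [p*0.000000 + (1-p)*0.000000] = 0.000000; exercise = 0.000000; V(1,0) = max -> 0.000000
  V(1,1) = exp(-r*dt) * [p*0.000000 + (1-p)*2.594706] = 1.068752; exercise = 1.117675; V(1,1) = max -> 1.117675
  V(0,0) = exp(-r*dt) * [p*0.000000 + (1-p)*1.117675] = 0.460367; exercise = 0.000000; V(0,0) = max -> 0.460367

Answer: Price = V(0,0) = 0.4604


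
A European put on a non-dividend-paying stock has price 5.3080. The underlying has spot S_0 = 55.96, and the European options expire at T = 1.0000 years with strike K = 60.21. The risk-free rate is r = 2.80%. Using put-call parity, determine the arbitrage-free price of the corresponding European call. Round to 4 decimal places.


Put-call parity: C - P = S_0 * exp(-qT) - K * exp(-rT).
S_0 * exp(-qT) = 55.9600 * 1.00000000 = 55.96000000
K * exp(-rT) = 60.2100 * 0.97238837 = 58.54750357
C = P + S*exp(-qT) - K*exp(-rT)
C = 5.3080 + 55.96000000 - 58.54750357 = 2.7205

Answer: Call price = 2.7205


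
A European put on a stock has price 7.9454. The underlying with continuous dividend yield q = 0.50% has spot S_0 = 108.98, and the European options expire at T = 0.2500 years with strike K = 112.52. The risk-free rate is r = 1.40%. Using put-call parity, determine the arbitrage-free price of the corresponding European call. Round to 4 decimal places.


Answer: Call price = 4.6624

Derivation:
Put-call parity: C - P = S_0 * exp(-qT) - K * exp(-rT).
S_0 * exp(-qT) = 108.9800 * 0.99875078 = 108.84386011
K * exp(-rT) = 112.5200 * 0.99650612 = 112.12686838
C = P + S*exp(-qT) - K*exp(-rT)
C = 7.9454 + 108.84386011 - 112.12686838 = 4.6624


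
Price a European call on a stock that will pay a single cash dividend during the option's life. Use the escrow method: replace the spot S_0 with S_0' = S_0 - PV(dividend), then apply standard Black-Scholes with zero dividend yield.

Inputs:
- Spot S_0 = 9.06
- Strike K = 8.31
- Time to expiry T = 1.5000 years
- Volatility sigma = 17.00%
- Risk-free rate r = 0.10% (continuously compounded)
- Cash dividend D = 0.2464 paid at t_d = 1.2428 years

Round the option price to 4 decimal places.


Answer: Price = 0.9971

Derivation:
PV(D) = D * exp(-r * t_d) = 0.2464 * 0.99875797 = 0.24609396
S_0' = S_0 - PV(D) = 9.0600 - 0.24609396 = 8.81390604
d1 = (ln(S_0'/K) + (r + sigma^2/2)*T) / (sigma*sqrt(T)) = 0.39406093
d2 = d1 - sigma*sqrt(T) = 0.18585430
exp(-rT) = 0.99850112
N(d1) = 0.65323197; N(d2) = 0.57372049
C = S_0' * N(d1) - K * exp(-rT) * N(d2) = 8.81390604 * 0.65323197 - 8.3100 * 0.99850112 * 0.57372049 = 0.9971


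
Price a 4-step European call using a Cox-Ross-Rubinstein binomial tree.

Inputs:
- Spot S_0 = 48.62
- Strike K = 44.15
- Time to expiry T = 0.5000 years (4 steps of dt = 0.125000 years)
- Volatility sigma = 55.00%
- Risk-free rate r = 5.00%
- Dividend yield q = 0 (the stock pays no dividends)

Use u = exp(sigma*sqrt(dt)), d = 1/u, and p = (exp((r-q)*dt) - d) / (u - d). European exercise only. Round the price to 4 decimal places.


Answer: Price = V(0,0) = 10.3524

Derivation:
dt = T/N = 0.125000
u = exp(sigma*sqrt(dt)) = 1.214648; d = 1/u = 0.823284
p = (exp((r-q)*dt) - d) / (u - d) = 0.467559
Discount per step: exp(-r*dt) = 0.993769
Stock lattice S(k, i) with i counting down-moves:
  k=0: S(0,0) = 48.6200
  k=1: S(1,0) = 59.0562; S(1,1) = 40.0281
  k=2: S(2,0) = 71.7325; S(2,1) = 48.6200; S(2,2) = 32.9544
  k=3: S(3,0) = 87.1297; S(3,1) = 59.0562; S(3,2) = 40.0281; S(3,3) = 27.1309
  k=4: S(4,0) = 105.8319; S(4,1) = 71.7325; S(4,2) = 48.6200; S(4,3) = 32.9544; S(4,4) = 22.3364
Terminal payoffs V(N, i) = max(S_T - K, 0):
  V(4,0) = 61.681947; V(4,1) = 27.582484; V(4,2) = 4.470000; V(4,3) = 0.000000; V(4,4) = 0.000000
Backward induction: V(k, i) = exp(-r*dt) * [p * V(k+1, i) + (1-p) * V(k+1, i+1)].
  V(3,0) = exp(-r*dt) * [p*61.681947 + (1-p)*27.582484] = 43.254799
  V(3,1) = exp(-r*dt) * [p*27.582484 + (1-p)*4.470000] = 15.181265
  V(3,2) = exp(-r*dt) * [p*4.470000 + (1-p)*0.000000] = 2.076966
  V(3,3) = exp(-r*dt) * [p*0.000000 + (1-p)*0.000000] = 0.000000
  V(2,0) = exp(-r*dt) * [p*43.254799 + (1-p)*15.181265] = 28.130924
  V(2,1) = exp(-r*dt) * [p*15.181265 + (1-p)*2.076966] = 8.152881
  V(2,2) = exp(-r*dt) * [p*2.076966 + (1-p)*0.000000] = 0.965053
  V(1,0) = exp(-r*dt) * [p*28.130924 + (1-p)*8.152881] = 17.384796
  V(1,1) = exp(-r*dt) * [p*8.152881 + (1-p)*0.965053] = 4.298834
  V(0,0) = exp(-r*dt) * [p*17.384796 + (1-p)*4.298834] = 10.352385


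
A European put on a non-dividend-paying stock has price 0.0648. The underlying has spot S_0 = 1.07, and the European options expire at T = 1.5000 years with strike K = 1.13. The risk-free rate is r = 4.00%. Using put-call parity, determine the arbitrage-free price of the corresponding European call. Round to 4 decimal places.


Answer: Call price = 0.0706

Derivation:
Put-call parity: C - P = S_0 * exp(-qT) - K * exp(-rT).
S_0 * exp(-qT) = 1.0700 * 1.00000000 = 1.07000000
K * exp(-rT) = 1.1300 * 0.94176453 = 1.06419392
C = P + S*exp(-qT) - K*exp(-rT)
C = 0.0648 + 1.07000000 - 1.06419392 = 0.0706


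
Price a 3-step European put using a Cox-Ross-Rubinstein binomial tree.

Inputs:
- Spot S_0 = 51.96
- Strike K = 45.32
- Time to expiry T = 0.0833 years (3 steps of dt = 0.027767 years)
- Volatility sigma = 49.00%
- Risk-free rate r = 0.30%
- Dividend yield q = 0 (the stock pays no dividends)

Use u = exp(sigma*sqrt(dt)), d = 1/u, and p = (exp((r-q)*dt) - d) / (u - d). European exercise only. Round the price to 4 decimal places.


Answer: Price = V(0,0) = 0.6531

Derivation:
dt = T/N = 0.027767
u = exp(sigma*sqrt(dt)) = 1.085076; d = 1/u = 0.921594
p = (exp((r-q)*dt) - d) / (u - d) = 0.480108
Discount per step: exp(-r*dt) = 0.999917
Stock lattice S(k, i) with i counting down-moves:
  k=0: S(0,0) = 51.9600
  k=1: S(1,0) = 56.3806; S(1,1) = 47.8860
  k=2: S(2,0) = 61.1772; S(2,1) = 51.9600; S(2,2) = 44.1315
  k=3: S(3,0) = 66.3820; S(3,1) = 56.3806; S(3,2) = 47.8860; S(3,3) = 40.6713
Terminal payoffs V(N, i) = max(K - S_T, 0):
  V(3,0) = 0.000000; V(3,1) = 0.000000; V(3,2) = 0.000000; V(3,3) = 4.648679
Backward induction: V(k, i) = exp(-r*dt) * [p * V(k+1, i) + (1-p) * V(k+1, i+1)].
  V(2,0) = exp(-r*dt) * [p*0.000000 + (1-p)*0.000000] = 0.000000
  V(2,1) = exp(-r*dt) * [p*0.000000 + (1-p)*0.000000] = 0.000000
  V(2,2) = exp(-r*dt) * [p*0.000000 + (1-p)*4.648679] = 2.416608
  V(1,0) = exp(-r*dt) * [p*0.000000 + (1-p)*0.000000] = 0.000000
  V(1,1) = exp(-r*dt) * [p*0.000000 + (1-p)*2.416608] = 1.256270
  V(0,0) = exp(-r*dt) * [p*0.000000 + (1-p)*1.256270] = 0.653070


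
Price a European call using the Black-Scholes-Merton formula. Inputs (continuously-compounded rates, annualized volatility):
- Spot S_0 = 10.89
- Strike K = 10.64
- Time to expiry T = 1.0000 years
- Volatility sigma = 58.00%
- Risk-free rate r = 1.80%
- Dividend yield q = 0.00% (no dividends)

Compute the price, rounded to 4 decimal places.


Answer: Price = 2.6606

Derivation:
d1 = (ln(S/K) + (r - q + 0.5*sigma^2) * T) / (sigma * sqrt(T)) = 0.36107664
d2 = d1 - sigma * sqrt(T) = -0.21892336
exp(-rT) = 0.98216103; exp(-qT) = 1.00000000
C = S_0 * exp(-qT) * N(d1) - K * exp(-rT) * N(d2)
N(d1) = 0.64097892; N(d2) = 0.41335488
C = 10.8900 * 1.00000000 * 0.64097892 - 10.6400 * 0.98216103 * 0.41335488 = 2.6606


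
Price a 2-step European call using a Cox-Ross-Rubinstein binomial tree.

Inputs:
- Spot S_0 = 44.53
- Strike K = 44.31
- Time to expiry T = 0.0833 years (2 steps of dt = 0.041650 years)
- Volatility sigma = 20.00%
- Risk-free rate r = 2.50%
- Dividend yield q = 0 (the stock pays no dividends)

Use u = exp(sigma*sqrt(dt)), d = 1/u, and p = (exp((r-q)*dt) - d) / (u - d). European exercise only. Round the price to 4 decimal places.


dt = T/N = 0.041650
u = exp(sigma*sqrt(dt)) = 1.041661; d = 1/u = 0.960005
p = (exp((r-q)*dt) - d) / (u - d) = 0.502556
Discount per step: exp(-r*dt) = 0.998959
Stock lattice S(k, i) with i counting down-moves:
  k=0: S(0,0) = 44.5300
  k=1: S(1,0) = 46.3852; S(1,1) = 42.7490
  k=2: S(2,0) = 48.3176; S(2,1) = 44.5300; S(2,2) = 41.0393
Terminal payoffs V(N, i) = max(S_T - K, 0):
  V(2,0) = 4.007627; V(2,1) = 0.220000; V(2,2) = 0.000000
Backward induction: V(k, i) = exp(-r*dt) * [p * V(k+1, i) + (1-p) * V(k+1, i+1)].
  V(1,0) = exp(-r*dt) * [p*4.007627 + (1-p)*0.220000] = 2.121283
  V(1,1) = exp(-r*dt) * [p*0.220000 + (1-p)*0.000000] = 0.110447
  V(0,0) = exp(-r*dt) * [p*2.121283 + (1-p)*0.110447] = 1.119837

Answer: Price = V(0,0) = 1.1198


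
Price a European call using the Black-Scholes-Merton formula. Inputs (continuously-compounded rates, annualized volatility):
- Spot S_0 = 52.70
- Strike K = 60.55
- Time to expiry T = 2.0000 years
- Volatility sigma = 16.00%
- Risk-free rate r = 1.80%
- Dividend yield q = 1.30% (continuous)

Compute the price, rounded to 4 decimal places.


Answer: Price = 2.1885

Derivation:
d1 = (ln(S/K) + (r - q + 0.5*sigma^2) * T) / (sigma * sqrt(T)) = -0.45632259
d2 = d1 - sigma * sqrt(T) = -0.68259676
exp(-rT) = 0.96464029; exp(-qT) = 0.97433509
C = S_0 * exp(-qT) * N(d1) - K * exp(-rT) * N(d2)
N(d1) = 0.32407901; N(d2) = 0.24743084
C = 52.7000 * 0.97433509 * 0.32407901 - 60.5500 * 0.96464029 * 0.24743084 = 2.1885


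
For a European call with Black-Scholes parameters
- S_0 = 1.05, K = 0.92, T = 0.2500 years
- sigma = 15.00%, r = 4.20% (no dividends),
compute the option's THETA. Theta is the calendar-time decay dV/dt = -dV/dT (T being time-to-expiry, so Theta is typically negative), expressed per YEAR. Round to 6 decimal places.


Answer: Theta = -0.046621

Derivation:
d1 = 1.9397903081; d2 = 1.8647903081
phi(d1) = 0.0607898921; exp(-qT) = 1.0000000000; exp(-rT) = 0.9895549326
Theta = -S*exp(-qT)*phi(d1)*sigma/(2*sqrt(T)) - r*K*exp(-rT)*N(d2) + q*S*exp(-qT)*N(d1)
N(d1) = 0.9737974105; N(d2) = 0.9688945988; sqrt(T) = 0.5000000000
Term 1 = -1.0500 * 1.0000000000 * 0.0607898921 * 0.1500 / (2 * 0.5000000000) = -0.0095744080
Term 2 = -0.0420 * 0.9200 * 0.9895549326 * 0.9688945988 = -0.0370470440
Term 3 = 0 (no dividend yield, q = 0)
Theta = -0.0095744080 + (-0.0370470440) + (0.0000000000) = -0.046621


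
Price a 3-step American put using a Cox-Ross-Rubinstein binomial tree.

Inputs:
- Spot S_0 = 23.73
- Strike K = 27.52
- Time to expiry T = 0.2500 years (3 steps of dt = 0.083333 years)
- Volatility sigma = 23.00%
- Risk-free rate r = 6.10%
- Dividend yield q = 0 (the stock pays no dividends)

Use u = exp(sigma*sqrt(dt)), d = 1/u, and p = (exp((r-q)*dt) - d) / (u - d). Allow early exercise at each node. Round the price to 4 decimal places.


Answer: Price = V(0,0) = 3.7900

Derivation:
dt = T/N = 0.083333
u = exp(sigma*sqrt(dt)) = 1.068649; d = 1/u = 0.935761
p = (exp((r-q)*dt) - d) / (u - d) = 0.521757
Discount per step: exp(-r*dt) = 0.994930
Stock lattice S(k, i) with i counting down-moves:
  k=0: S(0,0) = 23.7300
  k=1: S(1,0) = 25.3590; S(1,1) = 22.2056
  k=2: S(2,0) = 27.0999; S(2,1) = 23.7300; S(2,2) = 20.7791
  k=3: S(3,0) = 28.9603; S(3,1) = 25.3590; S(3,2) = 22.2056; S(3,3) = 19.4443
Terminal payoffs V(N, i) = max(K - S_T, 0):
  V(3,0) = 0.000000; V(3,1) = 2.160958; V(3,2) = 5.314394; V(3,3) = 8.075695
Backward induction: V(k, i) = exp(-r*dt) * [p * V(k+1, i) + (1-p) * V(k+1, i+1)]; then take max(V_cont, immediate exercise) for American.
  V(2,0) = exp(-r*dt) * [p*0.000000 + (1-p)*2.160958] = 1.028222; exercise = 0.420084; V(2,0) = max -> 1.028222
  V(2,1) = exp(-r*dt) * [p*2.160958 + (1-p)*5.314394] = 3.650462; exercise = 3.790000; V(2,1) = max -> 3.790000
  V(2,2) = exp(-r*dt) * [p*5.314394 + (1-p)*8.075695] = 6.601324; exercise = 6.740862; V(2,2) = max -> 6.740862
  V(1,0) = exp(-r*dt) * [p*1.028222 + (1-p)*3.790000] = 2.337111; exercise = 2.160958; V(1,0) = max -> 2.337111
  V(1,1) = exp(-r*dt) * [p*3.790000 + (1-p)*6.740862] = 5.174855; exercise = 5.314394; V(1,1) = max -> 5.314394
  V(0,0) = exp(-r*dt) * [p*2.337111 + (1-p)*5.314394] = 3.741905; exercise = 3.790000; V(0,0) = max -> 3.790000


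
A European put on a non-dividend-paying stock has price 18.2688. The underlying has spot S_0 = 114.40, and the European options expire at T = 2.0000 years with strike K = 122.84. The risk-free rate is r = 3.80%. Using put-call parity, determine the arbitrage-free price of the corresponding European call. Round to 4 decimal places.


Put-call parity: C - P = S_0 * exp(-qT) - K * exp(-rT).
S_0 * exp(-qT) = 114.4000 * 1.00000000 = 114.40000000
K * exp(-rT) = 122.8400 * 0.92681621 = 113.85010281
C = P + S*exp(-qT) - K*exp(-rT)
C = 18.2688 + 114.40000000 - 113.85010281 = 18.8187

Answer: Call price = 18.8187


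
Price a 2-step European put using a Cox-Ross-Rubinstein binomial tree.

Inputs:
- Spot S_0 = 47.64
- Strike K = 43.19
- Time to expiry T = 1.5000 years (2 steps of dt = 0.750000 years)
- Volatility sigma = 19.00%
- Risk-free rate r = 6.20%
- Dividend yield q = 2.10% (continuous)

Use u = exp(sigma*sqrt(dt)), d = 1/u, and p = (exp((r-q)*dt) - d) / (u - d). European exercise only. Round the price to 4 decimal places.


Answer: Price = V(0,0) = 1.6190

Derivation:
dt = T/N = 0.750000
u = exp(sigma*sqrt(dt)) = 1.178856; d = 1/u = 0.848280
p = (exp((r-q)*dt) - d) / (u - d) = 0.553421
Discount per step: exp(-r*dt) = 0.954565
Stock lattice S(k, i) with i counting down-moves:
  k=0: S(0,0) = 47.6400
  k=1: S(1,0) = 56.1607; S(1,1) = 40.4120
  k=2: S(2,0) = 66.2054; S(2,1) = 47.6400; S(2,2) = 34.2807
Terminal payoffs V(N, i) = max(K - S_T, 0):
  V(2,0) = 0.000000; V(2,1) = 0.000000; V(2,2) = 8.909280
Backward induction: V(k, i) = exp(-r*dt) * [p * V(k+1, i) + (1-p) * V(k+1, i+1)].
  V(1,0) = exp(-r*dt) * [p*0.000000 + (1-p)*0.000000] = 0.000000
  V(1,1) = exp(-r*dt) * [p*0.000000 + (1-p)*8.909280] = 3.797927
  V(0,0) = exp(-r*dt) * [p*0.000000 + (1-p)*3.797927] = 1.619014


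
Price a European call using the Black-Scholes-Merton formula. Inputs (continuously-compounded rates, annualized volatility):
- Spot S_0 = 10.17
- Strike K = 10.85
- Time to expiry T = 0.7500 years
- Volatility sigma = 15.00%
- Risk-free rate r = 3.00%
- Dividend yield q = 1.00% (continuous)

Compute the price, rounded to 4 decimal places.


Answer: Price = 0.3175

Derivation:
d1 = (ln(S/K) + (r - q + 0.5*sigma^2) * T) / (sigma * sqrt(T)) = -0.31781493
d2 = d1 - sigma * sqrt(T) = -0.44771874
exp(-rT) = 0.97775124; exp(-qT) = 0.99252805
C = S_0 * exp(-qT) * N(d1) - K * exp(-rT) * N(d2)
N(d1) = 0.37531266; N(d2) = 0.32717810
C = 10.1700 * 0.99252805 * 0.37531266 - 10.8500 * 0.97775124 * 0.32717810 = 0.3175


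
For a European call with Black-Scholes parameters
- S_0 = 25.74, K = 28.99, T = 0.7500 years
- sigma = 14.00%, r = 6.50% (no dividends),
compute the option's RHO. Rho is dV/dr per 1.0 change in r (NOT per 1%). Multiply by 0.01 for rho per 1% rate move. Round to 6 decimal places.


Answer: Rho = 5.411629

Derivation:
d1 = -0.5180047712; d2 = -0.6392483278
phi(d1) = 0.3488535736; exp(-qT) = 1.0000000000; exp(-rT) = 0.9524192047
N(d2) = 0.2613306987
Rho = K*T*exp(-rT)*N(d2) = 28.9900 * 0.7500 * 0.9524192047 * 0.2613306987 = 5.411629


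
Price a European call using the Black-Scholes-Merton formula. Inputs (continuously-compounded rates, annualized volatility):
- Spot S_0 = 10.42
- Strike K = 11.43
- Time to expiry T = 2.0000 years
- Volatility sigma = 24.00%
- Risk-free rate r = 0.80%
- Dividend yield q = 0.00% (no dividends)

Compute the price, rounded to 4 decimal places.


Answer: Price = 1.0823

Derivation:
d1 = (ln(S/K) + (r - q + 0.5*sigma^2) * T) / (sigma * sqrt(T)) = -0.05572721
d2 = d1 - sigma * sqrt(T) = -0.39513846
exp(-rT) = 0.98412732; exp(-qT) = 1.00000000
C = S_0 * exp(-qT) * N(d1) - K * exp(-rT) * N(d2)
N(d1) = 0.47777956; N(d2) = 0.34637035
C = 10.4200 * 1.00000000 * 0.47777956 - 11.4300 * 0.98412732 * 0.34637035 = 1.0823


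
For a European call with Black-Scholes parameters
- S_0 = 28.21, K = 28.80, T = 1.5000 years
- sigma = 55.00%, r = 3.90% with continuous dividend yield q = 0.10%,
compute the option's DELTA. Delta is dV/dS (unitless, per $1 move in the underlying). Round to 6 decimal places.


Answer: Delta = 0.651012

Derivation:
d1 = 0.3906953032; d2 = -0.2829143761
phi(d1) = 0.3696273499; exp(-qT) = 0.9985011244; exp(-rT) = 0.9431782404
N(d1) = 0.6519887645
Delta = exp(-qT) * N(d1) = 0.9985011244 * 0.6519887645 = 0.651012


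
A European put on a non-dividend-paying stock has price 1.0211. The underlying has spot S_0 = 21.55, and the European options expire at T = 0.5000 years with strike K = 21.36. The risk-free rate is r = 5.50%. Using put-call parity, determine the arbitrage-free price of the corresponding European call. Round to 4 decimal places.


Answer: Call price = 1.7905

Derivation:
Put-call parity: C - P = S_0 * exp(-qT) - K * exp(-rT).
S_0 * exp(-qT) = 21.5500 * 1.00000000 = 21.55000000
K * exp(-rT) = 21.3600 * 0.97287468 = 20.78060322
C = P + S*exp(-qT) - K*exp(-rT)
C = 1.0211 + 21.55000000 - 20.78060322 = 1.7905


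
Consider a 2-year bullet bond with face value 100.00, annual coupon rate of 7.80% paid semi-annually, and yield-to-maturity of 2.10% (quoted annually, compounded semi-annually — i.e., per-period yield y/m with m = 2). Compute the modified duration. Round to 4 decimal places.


Answer: Modified duration = 1.8768

Derivation:
Coupon per period c = face * coupon_rate / m = 3.900000
Periods per year m = 2; per-period yield y/m = 0.010500
Number of cashflows N = 4
Cashflows (t years, CF_t, discount factor 1/(1+y/m)^(m*t), PV):
  t = 0.5000: CF_t = 3.900000, DF = 0.989609, PV = 3.859476
  t = 1.0000: CF_t = 3.900000, DF = 0.979326, PV = 3.819372
  t = 1.5000: CF_t = 3.900000, DF = 0.969150, PV = 3.779685
  t = 2.0000: CF_t = 103.900000, DF = 0.959080, PV = 99.648388
Price P = sum_t PV_t = 111.106921
First compute Macaulay numerator sum_t t * PV_t:
  t * PV_t at t = 0.5000: 1.929738
  t * PV_t at t = 1.0000: 3.819372
  t * PV_t at t = 1.5000: 5.669528
  t * PV_t at t = 2.0000: 199.296775
Macaulay duration D = 210.715413 / 111.106921 = 1.896510
Modified duration = D / (1 + y/m) = 1.896510 / (1 + 0.010500) = 1.876804


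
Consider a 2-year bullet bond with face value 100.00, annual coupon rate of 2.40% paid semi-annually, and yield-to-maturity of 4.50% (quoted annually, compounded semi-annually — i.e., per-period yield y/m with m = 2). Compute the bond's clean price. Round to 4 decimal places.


Answer: Price = 96.0260

Derivation:
Coupon per period c = face * coupon_rate / m = 1.200000
Periods per year m = 2; per-period yield y/m = 0.022500
Number of cashflows N = 4
Cashflows (t years, CF_t, discount factor 1/(1+y/m)^(m*t), PV):
  t = 0.5000: CF_t = 1.200000, DF = 0.977995, PV = 1.173594
  t = 1.0000: CF_t = 1.200000, DF = 0.956474, PV = 1.147769
  t = 1.5000: CF_t = 1.200000, DF = 0.935427, PV = 1.122513
  t = 2.0000: CF_t = 101.200000, DF = 0.914843, PV = 92.582147
Price P = sum_t PV_t = 96.026023


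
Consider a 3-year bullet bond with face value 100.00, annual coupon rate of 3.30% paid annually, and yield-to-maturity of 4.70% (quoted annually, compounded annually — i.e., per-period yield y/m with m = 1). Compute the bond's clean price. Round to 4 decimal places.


Answer: Price = 96.1659

Derivation:
Coupon per period c = face * coupon_rate / m = 3.300000
Periods per year m = 1; per-period yield y/m = 0.047000
Number of cashflows N = 3
Cashflows (t years, CF_t, discount factor 1/(1+y/m)^(m*t), PV):
  t = 1.0000: CF_t = 3.300000, DF = 0.955110, PV = 3.151862
  t = 2.0000: CF_t = 3.300000, DF = 0.912235, PV = 3.010375
  t = 3.0000: CF_t = 103.300000, DF = 0.871284, PV = 90.003682
Price P = sum_t PV_t = 96.165919


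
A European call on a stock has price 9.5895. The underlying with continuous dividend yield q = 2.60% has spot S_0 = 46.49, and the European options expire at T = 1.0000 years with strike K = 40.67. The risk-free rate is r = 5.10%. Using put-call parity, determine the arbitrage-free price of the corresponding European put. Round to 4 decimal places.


Put-call parity: C - P = S_0 * exp(-qT) - K * exp(-rT).
S_0 * exp(-qT) = 46.4900 * 0.97433509 = 45.29683832
K * exp(-rT) = 40.6700 * 0.95027867 = 38.64783353
P = C - S*exp(-qT) + K*exp(-rT)
P = 9.5895 - 45.29683832 + 38.64783353 = 2.9405

Answer: Put price = 2.9405


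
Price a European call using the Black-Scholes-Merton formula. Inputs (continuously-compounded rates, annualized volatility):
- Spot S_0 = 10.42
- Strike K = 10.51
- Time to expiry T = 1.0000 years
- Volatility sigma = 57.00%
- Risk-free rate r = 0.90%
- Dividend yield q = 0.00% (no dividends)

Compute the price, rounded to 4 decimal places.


d1 = (ln(S/K) + (r - q + 0.5*sigma^2) * T) / (sigma * sqrt(T)) = 0.28570149
d2 = d1 - sigma * sqrt(T) = -0.28429851
exp(-rT) = 0.99104038; exp(-qT) = 1.00000000
C = S_0 * exp(-qT) * N(d1) - K * exp(-rT) * N(d2)
N(d1) = 0.61244662; N(d2) = 0.38809082
C = 10.4200 * 1.00000000 * 0.61244662 - 10.5100 * 0.99104038 * 0.38809082 = 2.3394

Answer: Price = 2.3394


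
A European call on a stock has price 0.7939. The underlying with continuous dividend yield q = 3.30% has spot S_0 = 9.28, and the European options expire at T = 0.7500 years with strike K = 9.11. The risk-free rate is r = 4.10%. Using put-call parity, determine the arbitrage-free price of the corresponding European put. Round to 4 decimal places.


Answer: Put price = 0.5749

Derivation:
Put-call parity: C - P = S_0 * exp(-qT) - K * exp(-rT).
S_0 * exp(-qT) = 9.2800 * 0.97555377 = 9.05313899
K * exp(-rT) = 9.1100 * 0.96971797 = 8.83413073
P = C - S*exp(-qT) + K*exp(-rT)
P = 0.7939 - 9.05313899 + 8.83413073 = 0.5749


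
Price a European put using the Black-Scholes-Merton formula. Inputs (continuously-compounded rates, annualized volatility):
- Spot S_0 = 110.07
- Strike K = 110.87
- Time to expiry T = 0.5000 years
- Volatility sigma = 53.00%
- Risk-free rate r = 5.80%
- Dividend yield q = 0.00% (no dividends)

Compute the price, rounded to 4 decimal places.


d1 = (ln(S/K) + (r - q + 0.5*sigma^2) * T) / (sigma * sqrt(T)) = 0.24544126
d2 = d1 - sigma * sqrt(T) = -0.12932534
exp(-rT) = 0.97141646; exp(-qT) = 1.00000000
P = K * exp(-rT) * N(-d2) - S_0 * exp(-qT) * N(-d1)
N(-d1) = 0.40305739; N(-d2) = 0.55144989
P = 110.8700 * 0.97141646 * 0.55144989 - 110.0700 * 1.00000000 * 0.40305739 = 15.0271

Answer: Price = 15.0271


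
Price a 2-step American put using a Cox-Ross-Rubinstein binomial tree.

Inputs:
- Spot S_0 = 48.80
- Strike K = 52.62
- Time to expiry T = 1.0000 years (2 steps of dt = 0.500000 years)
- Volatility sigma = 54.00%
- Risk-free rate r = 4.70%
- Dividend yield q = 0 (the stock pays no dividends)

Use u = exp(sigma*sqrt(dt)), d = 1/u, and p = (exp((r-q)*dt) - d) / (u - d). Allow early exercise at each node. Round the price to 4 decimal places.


Answer: Price = V(0,0) = 11.5321

Derivation:
dt = T/N = 0.500000
u = exp(sigma*sqrt(dt)) = 1.464974; d = 1/u = 0.682606
p = (exp((r-q)*dt) - d) / (u - d) = 0.436076
Discount per step: exp(-r*dt) = 0.976774
Stock lattice S(k, i) with i counting down-moves:
  k=0: S(0,0) = 48.8000
  k=1: S(1,0) = 71.4907; S(1,1) = 33.3112
  k=2: S(2,0) = 104.7321; S(2,1) = 48.8000; S(2,2) = 22.7384
Terminal payoffs V(N, i) = max(K - S_T, 0):
  V(2,0) = 0.000000; V(2,1) = 3.820000; V(2,2) = 29.881603
Backward induction: V(k, i) = exp(-r*dt) * [p * V(k+1, i) + (1-p) * V(k+1, i+1)]; then take max(V_cont, immediate exercise) for American.
  V(1,0) = exp(-r*dt) * [p*0.000000 + (1-p)*3.820000] = 2.104155; exercise = 0.000000; V(1,0) = max -> 2.104155
  V(1,1) = exp(-r*dt) * [p*3.820000 + (1-p)*29.881603] = 18.086681; exercise = 19.308834; V(1,1) = max -> 19.308834
  V(0,0) = exp(-r*dt) * [p*2.104155 + (1-p)*19.308834] = 11.532065; exercise = 3.820000; V(0,0) = max -> 11.532065


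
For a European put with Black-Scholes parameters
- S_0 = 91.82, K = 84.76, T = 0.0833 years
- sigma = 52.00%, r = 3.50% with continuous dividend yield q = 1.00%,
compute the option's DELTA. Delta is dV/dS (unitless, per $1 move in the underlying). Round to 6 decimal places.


d1 = 0.6220043681; d2 = 0.4719233234
phi(d1) = 0.3287744748; exp(-qT) = 0.9991673468; exp(-rT) = 0.9970887459
N(-d1) = 0.2669694979
Delta = -exp(-qT) * N(-d1) = -0.9991673468 * 0.2669694979 = -0.266747

Answer: Delta = -0.266747


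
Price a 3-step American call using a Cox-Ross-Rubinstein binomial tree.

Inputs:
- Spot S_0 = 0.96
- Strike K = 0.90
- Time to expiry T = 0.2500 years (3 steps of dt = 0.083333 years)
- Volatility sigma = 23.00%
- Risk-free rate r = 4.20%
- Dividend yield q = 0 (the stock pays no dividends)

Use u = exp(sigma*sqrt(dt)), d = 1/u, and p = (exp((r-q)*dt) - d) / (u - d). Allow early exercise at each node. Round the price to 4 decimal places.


Answer: Price = V(0,0) = 0.0832

Derivation:
dt = T/N = 0.083333
u = exp(sigma*sqrt(dt)) = 1.068649; d = 1/u = 0.935761
p = (exp((r-q)*dt) - d) / (u - d) = 0.509791
Discount per step: exp(-r*dt) = 0.996506
Stock lattice S(k, i) with i counting down-moves:
  k=0: S(0,0) = 0.9600
  k=1: S(1,0) = 1.0259; S(1,1) = 0.8983
  k=2: S(2,0) = 1.0963; S(2,1) = 0.9600; S(2,2) = 0.8406
  k=3: S(3,0) = 1.1716; S(3,1) = 1.0259; S(3,2) = 0.8983; S(3,3) = 0.7866
Terminal payoffs V(N, i) = max(S_T - K, 0):
  V(3,0) = 0.271592; V(3,1) = 0.125903; V(3,2) = 0.000000; V(3,3) = 0.000000
Backward induction: V(k, i) = exp(-r*dt) * [p * V(k+1, i) + (1-p) * V(k+1, i+1)]; then take max(V_cont, immediate exercise) for American.
  V(2,0) = exp(-r*dt) * [p*0.271592 + (1-p)*0.125903] = 0.199475; exercise = 0.196330; V(2,0) = max -> 0.199475
  V(2,1) = exp(-r*dt) * [p*0.125903 + (1-p)*0.000000] = 0.063960; exercise = 0.060000; V(2,1) = max -> 0.063960
  V(2,2) = exp(-r*dt) * [p*0.000000 + (1-p)*0.000000] = 0.000000; exercise = 0.000000; V(2,2) = max -> 0.000000
  V(1,0) = exp(-r*dt) * [p*0.199475 + (1-p)*0.063960] = 0.132579; exercise = 0.125903; V(1,0) = max -> 0.132579
  V(1,1) = exp(-r*dt) * [p*0.063960 + (1-p)*0.000000] = 0.032492; exercise = 0.000000; V(1,1) = max -> 0.032492
  V(0,0) = exp(-r*dt) * [p*0.132579 + (1-p)*0.032492] = 0.083224; exercise = 0.060000; V(0,0) = max -> 0.083224


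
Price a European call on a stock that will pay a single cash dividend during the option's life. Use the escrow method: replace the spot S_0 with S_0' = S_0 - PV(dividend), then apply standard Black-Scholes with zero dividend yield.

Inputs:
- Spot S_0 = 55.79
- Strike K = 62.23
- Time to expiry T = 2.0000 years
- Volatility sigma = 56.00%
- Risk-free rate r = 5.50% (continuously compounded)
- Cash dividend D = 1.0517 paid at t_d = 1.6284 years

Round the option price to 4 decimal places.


Answer: Price = 16.5660

Derivation:
PV(D) = D * exp(-r * t_d) = 1.0517 * 0.91433157 = 0.96160252
S_0' = S_0 - PV(D) = 55.7900 - 0.96160252 = 54.82839748
d1 = (ln(S_0'/K) + (r + sigma^2/2)*T) / (sigma*sqrt(T)) = 0.37498259
d2 = d1 - sigma*sqrt(T) = -0.41697700
exp(-rT) = 0.89583414
N(d1) = 0.64616329; N(d2) = 0.33834762
C = S_0' * N(d1) - K * exp(-rT) * N(d2) = 54.82839748 * 0.64616329 - 62.2300 * 0.89583414 * 0.33834762 = 16.5660


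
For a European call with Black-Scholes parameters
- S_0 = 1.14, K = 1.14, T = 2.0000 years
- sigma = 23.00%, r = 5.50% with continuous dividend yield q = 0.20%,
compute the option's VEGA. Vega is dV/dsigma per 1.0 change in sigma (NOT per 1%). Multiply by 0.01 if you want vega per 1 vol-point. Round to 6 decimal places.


d1 = 0.4885185545; d2 = 0.1632494351
phi(d1) = 0.3540689105; exp(-qT) = 0.9960079893; exp(-rT) = 0.8958341353
Vega = S * exp(-qT) * phi(d1) * sqrt(T) = 1.1400 * 0.9960079893 * 0.3540689105 * 1.4142135624 = 0.568552

Answer: Vega = 0.568552


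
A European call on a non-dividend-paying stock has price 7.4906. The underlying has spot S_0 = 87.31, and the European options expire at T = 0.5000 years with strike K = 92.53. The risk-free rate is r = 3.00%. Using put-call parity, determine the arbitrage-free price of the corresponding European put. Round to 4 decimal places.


Answer: Put price = 11.3330

Derivation:
Put-call parity: C - P = S_0 * exp(-qT) - K * exp(-rT).
S_0 * exp(-qT) = 87.3100 * 1.00000000 = 87.31000000
K * exp(-rT) = 92.5300 * 0.98511194 = 91.15240777
P = C - S*exp(-qT) + K*exp(-rT)
P = 7.4906 - 87.31000000 + 91.15240777 = 11.3330


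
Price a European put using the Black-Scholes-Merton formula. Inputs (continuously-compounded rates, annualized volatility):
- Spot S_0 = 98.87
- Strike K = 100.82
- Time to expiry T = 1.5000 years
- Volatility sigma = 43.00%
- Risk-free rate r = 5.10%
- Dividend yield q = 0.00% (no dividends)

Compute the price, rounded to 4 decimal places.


Answer: Price = 17.3428

Derivation:
d1 = (ln(S/K) + (r - q + 0.5*sigma^2) * T) / (sigma * sqrt(T)) = 0.37149476
d2 = d1 - sigma * sqrt(T) = -0.15514554
exp(-rT) = 0.92635291; exp(-qT) = 1.00000000
P = K * exp(-rT) * N(-d2) - S_0 * exp(-qT) * N(-d1)
N(-d1) = 0.35513453; N(-d2) = 0.56164671
P = 100.8200 * 0.92635291 * 0.56164671 - 98.8700 * 1.00000000 * 0.35513453 = 17.3428


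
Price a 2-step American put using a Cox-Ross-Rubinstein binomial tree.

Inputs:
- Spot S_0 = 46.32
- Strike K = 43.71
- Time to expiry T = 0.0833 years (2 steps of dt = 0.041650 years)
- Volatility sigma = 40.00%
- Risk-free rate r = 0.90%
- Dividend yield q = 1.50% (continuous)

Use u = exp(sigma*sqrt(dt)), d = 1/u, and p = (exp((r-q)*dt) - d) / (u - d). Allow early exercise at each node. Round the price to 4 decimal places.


Answer: Price = V(0,0) = 1.1888

Derivation:
dt = T/N = 0.041650
u = exp(sigma*sqrt(dt)) = 1.085058; d = 1/u = 0.921610
p = (exp((r-q)*dt) - d) / (u - d) = 0.478074
Discount per step: exp(-r*dt) = 0.999625
Stock lattice S(k, i) with i counting down-moves:
  k=0: S(0,0) = 46.3200
  k=1: S(1,0) = 50.2599; S(1,1) = 42.6890
  k=2: S(2,0) = 54.5349; S(2,1) = 46.3200; S(2,2) = 39.3426
Terminal payoffs V(N, i) = max(K - S_T, 0):
  V(2,0) = 0.000000; V(2,1) = 0.000000; V(2,2) = 4.367428
Backward induction: V(k, i) = exp(-r*dt) * [p * V(k+1, i) + (1-p) * V(k+1, i+1)]; then take max(V_cont, immediate exercise) for American.
  V(1,0) = exp(-r*dt) * [p*0.000000 + (1-p)*0.000000] = 0.000000; exercise = 0.000000; V(1,0) = max -> 0.000000
  V(1,1) = exp(-r*dt) * [p*0.000000 + (1-p)*4.367428] = 2.278619; exercise = 1.021033; V(1,1) = max -> 2.278619
  V(0,0) = exp(-r*dt) * [p*0.000000 + (1-p)*2.278619] = 1.188824; exercise = 0.000000; V(0,0) = max -> 1.188824


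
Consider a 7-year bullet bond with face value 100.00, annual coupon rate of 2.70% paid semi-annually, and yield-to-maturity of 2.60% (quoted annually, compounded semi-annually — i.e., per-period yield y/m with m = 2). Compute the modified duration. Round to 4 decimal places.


Coupon per period c = face * coupon_rate / m = 1.350000
Periods per year m = 2; per-period yield y/m = 0.013000
Number of cashflows N = 14
Cashflows (t years, CF_t, discount factor 1/(1+y/m)^(m*t), PV):
  t = 0.5000: CF_t = 1.350000, DF = 0.987167, PV = 1.332675
  t = 1.0000: CF_t = 1.350000, DF = 0.974498, PV = 1.315573
  t = 1.5000: CF_t = 1.350000, DF = 0.961992, PV = 1.298690
  t = 2.0000: CF_t = 1.350000, DF = 0.949647, PV = 1.282024
  t = 2.5000: CF_t = 1.350000, DF = 0.937460, PV = 1.265571
  t = 3.0000: CF_t = 1.350000, DF = 0.925429, PV = 1.249330
  t = 3.5000: CF_t = 1.350000, DF = 0.913553, PV = 1.233297
  t = 4.0000: CF_t = 1.350000, DF = 0.901829, PV = 1.217470
  t = 4.5000: CF_t = 1.350000, DF = 0.890256, PV = 1.201846
  t = 5.0000: CF_t = 1.350000, DF = 0.878831, PV = 1.186422
  t = 5.5000: CF_t = 1.350000, DF = 0.867553, PV = 1.171197
  t = 6.0000: CF_t = 1.350000, DF = 0.856420, PV = 1.156167
  t = 6.5000: CF_t = 1.350000, DF = 0.845429, PV = 1.141329
  t = 7.0000: CF_t = 101.350000, DF = 0.834580, PV = 84.584642
Price P = sum_t PV_t = 100.636232
First compute Macaulay numerator sum_t t * PV_t:
  t * PV_t at t = 0.5000: 0.666338
  t * PV_t at t = 1.0000: 1.315573
  t * PV_t at t = 1.5000: 1.948035
  t * PV_t at t = 2.0000: 2.564047
  t * PV_t at t = 2.5000: 3.163928
  t * PV_t at t = 3.0000: 3.747989
  t * PV_t at t = 3.5000: 4.316539
  t * PV_t at t = 4.0000: 4.869879
  t * PV_t at t = 4.5000: 5.408306
  t * PV_t at t = 5.0000: 5.932112
  t * PV_t at t = 5.5000: 6.441582
  t * PV_t at t = 6.0000: 6.937000
  t * PV_t at t = 6.5000: 7.418641
  t * PV_t at t = 7.0000: 592.092497
Macaulay duration D = 646.822466 / 100.636232 = 6.427332
Modified duration = D / (1 + y/m) = 6.427332 / (1 + 0.013000) = 6.344849

Answer: Modified duration = 6.3448


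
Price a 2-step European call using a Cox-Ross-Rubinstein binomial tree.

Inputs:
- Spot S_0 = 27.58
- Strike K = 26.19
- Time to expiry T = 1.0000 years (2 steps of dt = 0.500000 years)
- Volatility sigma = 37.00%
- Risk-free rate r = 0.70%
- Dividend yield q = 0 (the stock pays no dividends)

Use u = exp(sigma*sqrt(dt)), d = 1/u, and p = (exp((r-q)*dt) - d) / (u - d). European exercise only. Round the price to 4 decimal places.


Answer: Price = V(0,0) = 4.6216

Derivation:
dt = T/N = 0.500000
u = exp(sigma*sqrt(dt)) = 1.299045; d = 1/u = 0.769796
p = (exp((r-q)*dt) - d) / (u - d) = 0.441588
Discount per step: exp(-r*dt) = 0.996506
Stock lattice S(k, i) with i counting down-moves:
  k=0: S(0,0) = 27.5800
  k=1: S(1,0) = 35.8277; S(1,1) = 21.2310
  k=2: S(2,0) = 46.5418; S(2,1) = 27.5800; S(2,2) = 16.3435
Terminal payoffs V(N, i) = max(S_T - K, 0):
  V(2,0) = 20.351756; V(2,1) = 1.390000; V(2,2) = 0.000000
Backward induction: V(k, i) = exp(-r*dt) * [p * V(k+1, i) + (1-p) * V(k+1, i+1)].
  V(1,0) = exp(-r*dt) * [p*20.351756 + (1-p)*1.390000] = 9.729171
  V(1,1) = exp(-r*dt) * [p*1.390000 + (1-p)*0.000000] = 0.611663
  V(0,0) = exp(-r*dt) * [p*9.729171 + (1-p)*0.611663] = 4.621640
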